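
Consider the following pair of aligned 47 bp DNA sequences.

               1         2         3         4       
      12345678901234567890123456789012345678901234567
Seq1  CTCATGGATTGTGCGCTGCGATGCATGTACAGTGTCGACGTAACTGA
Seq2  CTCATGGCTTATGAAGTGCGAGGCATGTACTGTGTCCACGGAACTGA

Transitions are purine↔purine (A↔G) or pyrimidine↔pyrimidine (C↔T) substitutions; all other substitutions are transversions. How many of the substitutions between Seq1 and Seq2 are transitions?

Differing sites — 8:A/C (Tv); 11:G/A (Ti); 14:C/A (Tv); 15:G/A (Ti); 16:C/G (Tv); 22:T/G (Tv); 31:A/T (Tv); 37:G/C (Tv); 41:T/G (Tv).
Of the 9 differences, 2 transitions and 7 transversions, so the answer is 2.

2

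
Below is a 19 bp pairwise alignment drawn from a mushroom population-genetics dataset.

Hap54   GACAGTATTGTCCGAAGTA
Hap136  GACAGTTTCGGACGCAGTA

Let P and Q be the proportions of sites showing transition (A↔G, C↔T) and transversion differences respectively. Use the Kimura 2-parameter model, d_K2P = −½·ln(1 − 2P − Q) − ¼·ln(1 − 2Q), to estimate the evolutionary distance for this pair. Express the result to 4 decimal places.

0.3264

The sequences differ at positions 7 (A/T, transversion), 9 (T/C, transition), 11 (T/G, transversion), 12 (C/A, transversion), 15 (A/C, transversion).
Of the 5 differences, 1 transition and 4 transversions over 19 sites: P = 1/19 = 0.052632, Q = 4/19 = 0.210526.
d = −0.5·ln(0.684210) − 0.25·ln(0.578948) = −0.5·(-0.379490) − 0.25·(-0.546543) = 0.3264.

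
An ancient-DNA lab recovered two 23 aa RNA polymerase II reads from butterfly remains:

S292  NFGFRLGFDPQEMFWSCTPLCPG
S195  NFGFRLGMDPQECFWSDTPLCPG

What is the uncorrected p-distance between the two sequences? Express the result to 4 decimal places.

0.1304

The sequences differ at positions 8 (F/M), 13 (M/C), 17 (C/D).
There are 3 differences over 23 sites, so p = 3/23 = 0.1304.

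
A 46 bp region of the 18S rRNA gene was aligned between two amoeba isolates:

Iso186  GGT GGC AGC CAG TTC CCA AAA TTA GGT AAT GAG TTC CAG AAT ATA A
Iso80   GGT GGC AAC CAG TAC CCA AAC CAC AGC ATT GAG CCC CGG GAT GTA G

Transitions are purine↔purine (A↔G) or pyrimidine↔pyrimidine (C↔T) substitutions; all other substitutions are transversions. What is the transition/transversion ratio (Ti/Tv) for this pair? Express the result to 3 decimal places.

2.000

Mismatches occur at site 8 (G/A, transition), site 14 (T/A, transversion), site 21 (A/C, transversion), site 22 (T/C, transition), site 23 (T/A, transversion), site 24 (A/C, transversion), site 25 (G/A, transition), site 27 (T/C, transition), site 29 (A/T, transversion), site 34 (T/C, transition), site 35 (T/C, transition), site 38 (A/G, transition), site 40 (A/G, transition), site 43 (A/G, transition), site 46 (A/G, transition).
Of the 15 differences, 10 transitions and 5 transversions, so Ti/Tv = 10/5 = 2.000.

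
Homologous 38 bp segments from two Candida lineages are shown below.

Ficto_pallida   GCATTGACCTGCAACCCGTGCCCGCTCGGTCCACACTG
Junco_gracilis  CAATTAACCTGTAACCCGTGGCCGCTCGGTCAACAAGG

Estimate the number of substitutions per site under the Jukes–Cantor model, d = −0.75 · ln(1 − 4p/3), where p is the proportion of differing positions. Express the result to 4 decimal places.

Differing sites — 1:G/C; 2:C/A; 6:G/A; 12:C/T; 21:C/G; 32:C/A; 36:C/A; 37:T/G.
p = 8/38 = 0.210526.
d = −0.75 · ln(1 − (4/3)·0.210526) = −0.75 · ln(0.719299) = −0.75 · (-0.329478) = 0.2471.

0.2471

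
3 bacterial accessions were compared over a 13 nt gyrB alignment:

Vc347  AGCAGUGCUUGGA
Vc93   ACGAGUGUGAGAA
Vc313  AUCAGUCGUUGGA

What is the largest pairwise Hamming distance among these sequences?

Pairwise Hamming distances:
  Vc347 vs Vc93: 6
  Vc347 vs Vc313: 3
  Vc93 vs Vc313: 7
The largest is 7, between Vc93 and Vc313.

7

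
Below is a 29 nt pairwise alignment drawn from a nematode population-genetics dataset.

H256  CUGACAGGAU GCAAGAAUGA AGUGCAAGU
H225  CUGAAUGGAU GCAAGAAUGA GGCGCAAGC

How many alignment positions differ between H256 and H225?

5

The sequences differ at positions 5 (C/A), 6 (A/U), 21 (A/G), 23 (U/C), 29 (U/C).
That gives 5 mismatches out of 29 aligned sites, so the Hamming distance is 5.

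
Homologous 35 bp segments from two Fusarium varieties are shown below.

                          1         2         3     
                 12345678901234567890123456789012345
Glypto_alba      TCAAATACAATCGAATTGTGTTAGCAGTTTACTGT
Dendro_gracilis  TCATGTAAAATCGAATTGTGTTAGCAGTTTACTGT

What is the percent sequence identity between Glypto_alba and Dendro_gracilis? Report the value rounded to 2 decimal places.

Differing sites — 4:A/T; 5:A/G; 8:C/A.
32 of the 35 sites match, so the percent identity is 32/35 × 100 = 91.43%.

91.43%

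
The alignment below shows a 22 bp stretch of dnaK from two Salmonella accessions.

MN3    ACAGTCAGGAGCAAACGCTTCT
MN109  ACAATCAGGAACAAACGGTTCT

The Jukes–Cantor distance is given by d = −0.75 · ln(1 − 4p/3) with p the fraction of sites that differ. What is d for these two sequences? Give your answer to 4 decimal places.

0.1505

The sequences differ at positions 4 (G/A), 11 (G/A), 18 (C/G).
p = 3/22 = 0.136364.
d = −0.75 · ln(1 − (4/3)·0.136364) = −0.75 · ln(0.818181) = −0.75 · (-0.200672) = 0.1505.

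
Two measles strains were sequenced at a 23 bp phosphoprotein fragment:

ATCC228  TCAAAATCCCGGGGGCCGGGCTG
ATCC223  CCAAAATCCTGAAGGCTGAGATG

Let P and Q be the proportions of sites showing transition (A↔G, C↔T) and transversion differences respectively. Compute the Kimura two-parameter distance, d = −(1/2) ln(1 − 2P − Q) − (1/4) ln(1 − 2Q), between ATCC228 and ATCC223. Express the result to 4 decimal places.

0.4392

Differing sites — 1:T/C (Ti); 10:C/T (Ti); 12:G/A (Ti); 13:G/A (Ti); 17:C/T (Ti); 19:G/A (Ti); 21:C/A (Tv).
Of the 7 differences, 6 transitions and 1 transversion over 23 sites: P = 6/23 = 0.260870, Q = 1/23 = 0.043478.
d = −0.5·ln(0.434782) − 0.25·ln(0.913044) = −0.5·(-0.832911) − 0.25·(-0.090971) = 0.4392.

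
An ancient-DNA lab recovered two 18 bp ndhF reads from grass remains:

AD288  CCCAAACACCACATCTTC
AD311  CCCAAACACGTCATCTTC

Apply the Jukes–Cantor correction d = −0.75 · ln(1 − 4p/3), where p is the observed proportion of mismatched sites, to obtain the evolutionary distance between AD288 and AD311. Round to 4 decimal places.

0.1203

The sequences differ at positions 10 (C/G), 11 (A/T).
p = 2/18 = 0.111111.
d = −0.75 · ln(1 − (4/3)·0.111111) = −0.75 · ln(0.851852) = −0.75 · (-0.160342) = 0.1203.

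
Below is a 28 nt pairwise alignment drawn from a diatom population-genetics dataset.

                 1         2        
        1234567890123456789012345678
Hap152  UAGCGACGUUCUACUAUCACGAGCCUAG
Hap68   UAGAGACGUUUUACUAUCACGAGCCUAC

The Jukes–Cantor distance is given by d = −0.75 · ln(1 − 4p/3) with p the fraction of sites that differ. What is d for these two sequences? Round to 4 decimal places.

Differing sites — 4:C/A; 11:C/U; 28:G/C.
p = 3/28 = 0.107143.
d = −0.75 · ln(1 − (4/3)·0.107143) = −0.75 · ln(0.857143) = −0.75 · (-0.154151) = 0.1156.

0.1156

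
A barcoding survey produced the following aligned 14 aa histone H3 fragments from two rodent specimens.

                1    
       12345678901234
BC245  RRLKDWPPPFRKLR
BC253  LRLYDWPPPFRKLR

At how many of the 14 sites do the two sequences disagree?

2

Differing sites — 1:R/L; 4:K/Y.
That gives 2 mismatches out of 14 aligned sites, so the Hamming distance is 2.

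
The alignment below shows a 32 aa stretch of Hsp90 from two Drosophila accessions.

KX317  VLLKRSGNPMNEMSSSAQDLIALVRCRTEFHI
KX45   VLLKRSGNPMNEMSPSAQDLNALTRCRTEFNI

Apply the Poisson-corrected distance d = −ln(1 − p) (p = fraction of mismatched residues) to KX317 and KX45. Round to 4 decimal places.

Differing sites — 15:S/P; 21:I/N; 24:V/T; 31:H/N.
p = 4/32 = 0.125000.
d = −ln(1 − 0.125000) = −ln(0.875000) = 0.1335.

0.1335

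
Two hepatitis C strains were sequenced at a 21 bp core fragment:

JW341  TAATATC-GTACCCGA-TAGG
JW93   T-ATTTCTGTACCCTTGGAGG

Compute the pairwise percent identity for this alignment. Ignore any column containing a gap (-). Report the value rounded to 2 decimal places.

77.78%

Excluding the 3 gap columns leaves 18 comparable sites.
Differing sites — 5:A/T; 15:G/T; 16:A/T; 18:T/G.
14 of the 18 comparable sites match, so the percent identity is 14/18 × 100 = 77.78%.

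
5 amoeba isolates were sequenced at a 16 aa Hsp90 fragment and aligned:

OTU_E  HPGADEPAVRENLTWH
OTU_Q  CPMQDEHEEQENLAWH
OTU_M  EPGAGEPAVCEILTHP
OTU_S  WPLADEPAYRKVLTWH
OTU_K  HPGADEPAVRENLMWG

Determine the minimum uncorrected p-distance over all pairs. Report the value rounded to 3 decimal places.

Pairwise Hamming distances:
  OTU_E vs OTU_Q: 8
  OTU_E vs OTU_M: 6
  OTU_E vs OTU_S: 5
  OTU_E vs OTU_K: 2
  OTU_Q vs OTU_M: 12
  OTU_Q vs OTU_S: 10
  OTU_Q vs OTU_K: 9
  OTU_M vs OTU_S: 9
  OTU_M vs OTU_K: 7
  OTU_S vs OTU_K: 7
The smallest is 2 mismatches, between OTU_E and OTU_K; p = 2/16 = 0.125.

0.125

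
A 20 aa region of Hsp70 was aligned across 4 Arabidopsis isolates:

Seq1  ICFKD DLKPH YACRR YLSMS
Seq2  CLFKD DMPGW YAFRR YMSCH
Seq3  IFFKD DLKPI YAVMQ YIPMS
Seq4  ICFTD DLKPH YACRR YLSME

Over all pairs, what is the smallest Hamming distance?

2

Pairwise Hamming distances:
  Seq1 vs Seq2: 10
  Seq1 vs Seq3: 7
  Seq1 vs Seq4: 2
  Seq2 vs Seq3: 13
  Seq2 vs Seq4: 11
  Seq3 vs Seq4: 9
The smallest is 2, between Seq1 and Seq4.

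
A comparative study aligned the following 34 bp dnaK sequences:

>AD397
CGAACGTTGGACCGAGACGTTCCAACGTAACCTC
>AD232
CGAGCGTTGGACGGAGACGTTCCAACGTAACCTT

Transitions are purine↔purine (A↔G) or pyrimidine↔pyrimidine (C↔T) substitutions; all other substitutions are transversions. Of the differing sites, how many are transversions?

Mismatches occur at site 4 (A→G, transition), site 13 (C→G, transversion), site 34 (C→T, transition).
Of the 3 differences, 2 transitions and 1 transversion, so the answer is 1.

1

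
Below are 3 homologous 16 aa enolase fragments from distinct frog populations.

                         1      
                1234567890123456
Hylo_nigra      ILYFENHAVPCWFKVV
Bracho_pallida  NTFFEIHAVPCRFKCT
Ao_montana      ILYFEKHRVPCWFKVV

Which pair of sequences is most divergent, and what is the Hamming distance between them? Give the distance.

Pairwise Hamming distances:
  Hylo_nigra vs Bracho_pallida: 7
  Hylo_nigra vs Ao_montana: 2
  Bracho_pallida vs Ao_montana: 8
The largest is 8, between Bracho_pallida and Ao_montana.

8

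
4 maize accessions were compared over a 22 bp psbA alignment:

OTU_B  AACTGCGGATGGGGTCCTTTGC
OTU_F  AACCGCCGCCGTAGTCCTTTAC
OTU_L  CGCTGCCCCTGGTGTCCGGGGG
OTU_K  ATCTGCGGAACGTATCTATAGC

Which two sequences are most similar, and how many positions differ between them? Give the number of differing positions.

7

Pairwise Hamming distances:
  OTU_B vs OTU_F: 7
  OTU_B vs OTU_L: 10
  OTU_B vs OTU_K: 8
  OTU_F vs OTU_L: 12
  OTU_F vs OTU_K: 13
  OTU_L vs OTU_K: 13
The smallest is 7, between OTU_B and OTU_F.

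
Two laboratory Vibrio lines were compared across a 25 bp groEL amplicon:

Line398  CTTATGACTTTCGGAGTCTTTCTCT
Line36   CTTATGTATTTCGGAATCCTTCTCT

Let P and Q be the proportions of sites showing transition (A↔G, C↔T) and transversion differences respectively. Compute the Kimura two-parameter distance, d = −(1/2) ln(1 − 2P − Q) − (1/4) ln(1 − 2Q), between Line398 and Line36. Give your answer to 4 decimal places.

0.1808

Differing sites — 7:A/T (Tv); 8:C/A (Tv); 16:G/A (Ti); 19:T/C (Ti).
Of the 4 differences, 2 transitions and 2 transversions over 25 sites: P = 2/25 = 0.080000, Q = 2/25 = 0.080000.
d = −0.5·ln(0.760000) − 0.25·ln(0.840000) = −0.5·(-0.274437) − 0.25·(-0.174353) = 0.1808.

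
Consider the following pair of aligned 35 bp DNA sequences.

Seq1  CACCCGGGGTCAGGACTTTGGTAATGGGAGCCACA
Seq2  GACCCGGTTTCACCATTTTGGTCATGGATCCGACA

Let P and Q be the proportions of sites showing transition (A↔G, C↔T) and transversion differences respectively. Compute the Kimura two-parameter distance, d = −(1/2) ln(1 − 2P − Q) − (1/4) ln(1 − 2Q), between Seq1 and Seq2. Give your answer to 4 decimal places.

Mismatches occur at site 1 (C→G, transversion), site 8 (G→T, transversion), site 9 (G→T, transversion), site 13 (G→C, transversion), site 14 (G→C, transversion), site 16 (C→T, transition), site 23 (A→C, transversion), site 28 (G→A, transition), site 29 (A→T, transversion), site 30 (G→C, transversion), site 32 (C→G, transversion).
Of the 11 differences, 2 transitions and 9 transversions over 35 sites: P = 2/35 = 0.057143, Q = 9/35 = 0.257143.
d = −0.5·ln(0.628571) − 0.25·ln(0.485714) = −0.5·(-0.464306) − 0.25·(-0.722135) = 0.4127.

0.4127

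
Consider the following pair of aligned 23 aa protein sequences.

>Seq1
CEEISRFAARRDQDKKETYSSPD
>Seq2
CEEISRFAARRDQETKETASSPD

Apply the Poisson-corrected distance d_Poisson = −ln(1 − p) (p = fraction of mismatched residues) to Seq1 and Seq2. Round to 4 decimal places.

0.1398

Differing sites — 14:D/E; 15:K/T; 19:Y/A.
p = 3/23 = 0.130435.
d = −ln(1 − 0.130435) = −ln(0.869565) = 0.1398.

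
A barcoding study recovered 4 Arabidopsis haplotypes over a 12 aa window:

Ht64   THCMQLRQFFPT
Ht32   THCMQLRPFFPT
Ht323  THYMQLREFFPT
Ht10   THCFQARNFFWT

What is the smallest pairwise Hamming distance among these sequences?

1

Pairwise Hamming distances:
  Ht64 vs Ht32: 1
  Ht64 vs Ht323: 2
  Ht64 vs Ht10: 4
  Ht32 vs Ht323: 2
  Ht32 vs Ht10: 4
  Ht323 vs Ht10: 5
The smallest is 1, between Ht64 and Ht32.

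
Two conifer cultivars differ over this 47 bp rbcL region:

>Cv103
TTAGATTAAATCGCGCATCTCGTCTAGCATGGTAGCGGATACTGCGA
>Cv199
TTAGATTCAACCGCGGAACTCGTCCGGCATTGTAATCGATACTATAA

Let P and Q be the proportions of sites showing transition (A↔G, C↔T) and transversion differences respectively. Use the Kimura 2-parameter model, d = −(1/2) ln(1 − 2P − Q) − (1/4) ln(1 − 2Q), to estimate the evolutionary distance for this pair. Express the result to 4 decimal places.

Mismatches occur at site 8 (A→C, transversion), site 11 (T→C, transition), site 16 (C→G, transversion), site 18 (T→A, transversion), site 25 (T→C, transition), site 26 (A→G, transition), site 31 (G→T, transversion), site 35 (G→A, transition), site 36 (C→T, transition), site 37 (G→C, transversion), site 44 (G→A, transition), site 45 (C→T, transition), site 46 (G→A, transition).
Of the 13 differences, 8 transitions and 5 transversions over 47 sites: P = 8/47 = 0.170213, Q = 5/47 = 0.106383.
d = −0.5·ln(0.553191) − 0.25·ln(0.787234) = −0.5·(-0.592052) − 0.25·(-0.239230) = 0.3558.

0.3558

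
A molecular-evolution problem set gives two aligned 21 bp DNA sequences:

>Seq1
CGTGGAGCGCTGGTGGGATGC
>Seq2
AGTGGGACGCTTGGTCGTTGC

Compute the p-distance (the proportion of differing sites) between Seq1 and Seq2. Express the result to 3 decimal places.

0.381

Differing sites — 1:C/A; 6:A/G; 7:G/A; 12:G/T; 14:T/G; 15:G/T; 16:G/C; 18:A/T.
There are 8 differences over 21 sites, so p = 8/21 = 0.381.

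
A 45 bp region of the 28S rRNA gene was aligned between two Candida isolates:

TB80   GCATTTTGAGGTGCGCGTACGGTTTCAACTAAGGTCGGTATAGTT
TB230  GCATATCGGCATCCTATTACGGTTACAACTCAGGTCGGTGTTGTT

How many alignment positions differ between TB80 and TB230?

The sequences differ at positions 5 (T/A), 7 (T/C), 9 (A/G), 10 (G/C), 11 (G/A), 13 (G/C), 15 (G/T), 16 (C/A), 17 (G/T), 25 (T/A), 31 (A/C), 40 (A/G), 42 (A/T).
That gives 13 mismatches out of 45 aligned sites, so the Hamming distance is 13.

13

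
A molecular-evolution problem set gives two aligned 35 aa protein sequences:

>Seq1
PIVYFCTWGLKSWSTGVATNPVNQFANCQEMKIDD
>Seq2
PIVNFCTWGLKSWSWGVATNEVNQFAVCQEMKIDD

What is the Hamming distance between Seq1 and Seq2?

4

Differing sites — 4:Y/N; 15:T/W; 21:P/E; 27:N/V.
That gives 4 mismatches out of 35 aligned sites, so the Hamming distance is 4.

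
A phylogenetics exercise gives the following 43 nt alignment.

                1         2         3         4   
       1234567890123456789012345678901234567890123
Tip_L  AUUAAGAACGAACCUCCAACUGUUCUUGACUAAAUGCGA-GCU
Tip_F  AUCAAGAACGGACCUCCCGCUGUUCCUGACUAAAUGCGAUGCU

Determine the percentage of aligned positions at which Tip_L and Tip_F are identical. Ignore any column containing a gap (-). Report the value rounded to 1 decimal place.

88.1%

Excluding the 1 gap column leaves 42 comparable sites.
Mismatches occur at site 3 (U→C), site 11 (A→G), site 18 (A→C), site 19 (A→G), site 26 (U→C).
37 of the 42 comparable sites match, so the percent identity is 37/42 × 100 = 88.1%.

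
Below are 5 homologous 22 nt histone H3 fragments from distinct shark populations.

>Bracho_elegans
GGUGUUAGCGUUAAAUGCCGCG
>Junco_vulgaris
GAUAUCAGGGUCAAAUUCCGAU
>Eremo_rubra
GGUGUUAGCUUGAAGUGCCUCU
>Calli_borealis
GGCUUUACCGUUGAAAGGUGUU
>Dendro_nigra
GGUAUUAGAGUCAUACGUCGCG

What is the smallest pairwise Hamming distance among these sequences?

5

Pairwise Hamming distances:
  Bracho_elegans vs Junco_vulgaris: 8
  Bracho_elegans vs Eremo_rubra: 5
  Bracho_elegans vs Calli_borealis: 9
  Bracho_elegans vs Dendro_nigra: 6
  Junco_vulgaris vs Eremo_rubra: 10
  Junco_vulgaris vs Calli_borealis: 13
  Junco_vulgaris vs Dendro_nigra: 9
  Eremo_rubra vs Calli_borealis: 12
  Eremo_rubra vs Dendro_nigra: 10
  Calli_borealis vs Dendro_nigra: 12
The smallest is 5, between Bracho_elegans and Eremo_rubra.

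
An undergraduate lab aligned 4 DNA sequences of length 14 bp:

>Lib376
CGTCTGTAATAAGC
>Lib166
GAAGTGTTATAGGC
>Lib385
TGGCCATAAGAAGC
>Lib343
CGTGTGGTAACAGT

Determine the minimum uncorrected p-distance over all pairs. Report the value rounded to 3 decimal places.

Pairwise Hamming distances:
  Lib376 vs Lib166: 6
  Lib376 vs Lib385: 5
  Lib376 vs Lib343: 6
  Lib166 vs Lib385: 9
  Lib166 vs Lib343: 8
  Lib385 vs Lib343: 10
The smallest is 5 mismatches, between Lib376 and Lib385; p = 5/14 = 0.357.

0.357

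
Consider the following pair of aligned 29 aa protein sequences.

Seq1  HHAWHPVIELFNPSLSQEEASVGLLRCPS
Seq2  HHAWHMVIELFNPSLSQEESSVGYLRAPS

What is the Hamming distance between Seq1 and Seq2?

4

The sequences differ at positions 6 (P/M), 20 (A/S), 24 (L/Y), 27 (C/A).
That gives 4 mismatches out of 29 aligned sites, so the Hamming distance is 4.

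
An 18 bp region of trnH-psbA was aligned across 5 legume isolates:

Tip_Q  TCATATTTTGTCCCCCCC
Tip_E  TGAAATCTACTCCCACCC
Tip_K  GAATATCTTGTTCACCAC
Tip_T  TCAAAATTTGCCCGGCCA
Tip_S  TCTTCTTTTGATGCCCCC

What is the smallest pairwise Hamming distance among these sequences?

5

Pairwise Hamming distances:
  Tip_Q vs Tip_E: 6
  Tip_Q vs Tip_K: 6
  Tip_Q vs Tip_T: 6
  Tip_Q vs Tip_S: 5
  Tip_E vs Tip_K: 9
  Tip_E vs Tip_T: 9
  Tip_E vs Tip_S: 11
  Tip_K vs Tip_T: 11
  Tip_K vs Tip_S: 9
  Tip_T vs Tip_S: 10
The smallest is 5, between Tip_Q and Tip_S.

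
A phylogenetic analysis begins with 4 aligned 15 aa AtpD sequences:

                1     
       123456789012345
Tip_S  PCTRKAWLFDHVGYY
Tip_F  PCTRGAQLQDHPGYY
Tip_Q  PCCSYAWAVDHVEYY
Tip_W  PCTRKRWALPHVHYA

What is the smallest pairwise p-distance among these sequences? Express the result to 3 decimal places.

Pairwise Hamming distances:
  Tip_S vs Tip_F: 4
  Tip_S vs Tip_Q: 6
  Tip_S vs Tip_W: 6
  Tip_F vs Tip_Q: 8
  Tip_F vs Tip_W: 9
  Tip_Q vs Tip_W: 8
The smallest is 4 mismatches, between Tip_S and Tip_F; p = 4/15 = 0.267.

0.267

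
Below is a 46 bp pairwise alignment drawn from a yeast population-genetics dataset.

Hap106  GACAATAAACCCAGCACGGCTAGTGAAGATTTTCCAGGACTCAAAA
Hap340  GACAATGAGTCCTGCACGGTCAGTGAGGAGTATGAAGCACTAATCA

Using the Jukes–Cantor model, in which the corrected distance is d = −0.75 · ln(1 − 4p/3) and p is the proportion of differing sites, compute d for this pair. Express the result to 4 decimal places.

The sequences differ at positions 7 (A/G), 9 (A/G), 10 (C/T), 13 (A/T), 20 (C/T), 21 (T/C), 27 (A/G), 30 (T/G), 32 (T/A), 34 (C/G), 35 (C/A), 38 (G/C), 42 (C/A), 44 (A/T), 45 (A/C).
p = 15/46 = 0.326087.
d = −0.75 · ln(1 − (4/3)·0.326087) = −0.75 · ln(0.565217) = −0.75 · (-0.570546) = 0.4279.

0.4279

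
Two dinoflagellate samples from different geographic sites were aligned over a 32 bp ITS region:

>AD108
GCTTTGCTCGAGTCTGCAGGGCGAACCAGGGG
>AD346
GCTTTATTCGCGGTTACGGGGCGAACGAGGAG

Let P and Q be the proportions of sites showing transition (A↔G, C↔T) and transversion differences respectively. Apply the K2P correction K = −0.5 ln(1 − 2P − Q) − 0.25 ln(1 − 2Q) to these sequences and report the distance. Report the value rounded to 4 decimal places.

0.3682

The sequences differ at positions 6 (G/A, transition), 7 (C/T, transition), 11 (A/C, transversion), 13 (T/G, transversion), 14 (C/T, transition), 16 (G/A, transition), 18 (A/G, transition), 27 (C/G, transversion), 31 (G/A, transition).
Of the 9 differences, 6 transitions and 3 transversions over 32 sites: P = 6/32 = 0.187500, Q = 3/32 = 0.093750.
d = −0.5·ln(0.531250) − 0.25·ln(0.812500) = −0.5·(-0.632523) − 0.25·(-0.207639) = 0.3682.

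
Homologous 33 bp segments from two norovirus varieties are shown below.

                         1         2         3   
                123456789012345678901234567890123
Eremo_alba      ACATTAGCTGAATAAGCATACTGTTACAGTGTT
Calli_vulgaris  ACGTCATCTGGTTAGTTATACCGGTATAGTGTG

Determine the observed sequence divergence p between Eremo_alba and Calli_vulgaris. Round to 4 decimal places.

0.3636

The sequences differ at positions 3 (A/G), 5 (T/C), 7 (G/T), 11 (A/G), 12 (A/T), 15 (A/G), 16 (G/T), 17 (C/T), 22 (T/C), 24 (T/G), 27 (C/T), 33 (T/G).
There are 12 differences over 33 sites, so p = 12/33 = 0.3636.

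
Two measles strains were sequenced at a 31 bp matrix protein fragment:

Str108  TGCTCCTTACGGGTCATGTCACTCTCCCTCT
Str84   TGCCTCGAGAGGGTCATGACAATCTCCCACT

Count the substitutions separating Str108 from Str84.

Mismatches occur at site 4 (T→C), site 5 (C→T), site 7 (T→G), site 8 (T→A), site 9 (A→G), site 10 (C→A), site 19 (T→A), site 22 (C→A), site 29 (T→A).
That gives 9 mismatches out of 31 aligned sites, so the Hamming distance is 9.

9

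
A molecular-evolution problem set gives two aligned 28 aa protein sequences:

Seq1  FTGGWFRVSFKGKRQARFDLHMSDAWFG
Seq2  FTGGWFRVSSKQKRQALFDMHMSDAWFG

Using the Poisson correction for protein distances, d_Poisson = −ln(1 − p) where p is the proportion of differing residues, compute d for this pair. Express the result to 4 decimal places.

0.1542

The sequences differ at positions 10 (F/S), 12 (G/Q), 17 (R/L), 20 (L/M).
p = 4/28 = 0.142857.
d = −ln(1 − 0.142857) = −ln(0.857143) = 0.1542.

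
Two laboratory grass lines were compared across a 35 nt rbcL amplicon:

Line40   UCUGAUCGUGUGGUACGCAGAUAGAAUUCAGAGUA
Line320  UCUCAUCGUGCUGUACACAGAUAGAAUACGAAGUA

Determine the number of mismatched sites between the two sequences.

7

Differing sites — 4:G/C; 11:U/C; 12:G/U; 17:G/A; 28:U/A; 30:A/G; 31:G/A.
That gives 7 mismatches out of 35 aligned sites, so the Hamming distance is 7.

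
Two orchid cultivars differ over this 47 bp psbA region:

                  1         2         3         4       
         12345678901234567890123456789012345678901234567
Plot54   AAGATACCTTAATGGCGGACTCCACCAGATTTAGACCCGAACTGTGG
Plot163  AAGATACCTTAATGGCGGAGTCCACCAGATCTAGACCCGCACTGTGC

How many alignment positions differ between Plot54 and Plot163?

Mismatches occur at site 20 (C↔G), site 31 (T↔C), site 40 (A↔C), site 47 (G↔C).
That gives 4 mismatches out of 47 aligned sites, so the Hamming distance is 4.

4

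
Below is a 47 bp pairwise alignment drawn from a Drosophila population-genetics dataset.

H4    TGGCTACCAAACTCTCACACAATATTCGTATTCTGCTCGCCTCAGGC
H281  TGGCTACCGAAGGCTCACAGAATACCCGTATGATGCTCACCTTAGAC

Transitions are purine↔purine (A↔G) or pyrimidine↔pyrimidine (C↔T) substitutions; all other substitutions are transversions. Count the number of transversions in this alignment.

The sequences differ at positions 9 (A/G, transition), 12 (C/G, transversion), 13 (T/G, transversion), 20 (C/G, transversion), 25 (T/C, transition), 26 (T/C, transition), 32 (T/G, transversion), 33 (C/A, transversion), 39 (G/A, transition), 43 (C/T, transition), 46 (G/A, transition).
Of the 11 differences, 6 transitions and 5 transversions, so the answer is 5.

5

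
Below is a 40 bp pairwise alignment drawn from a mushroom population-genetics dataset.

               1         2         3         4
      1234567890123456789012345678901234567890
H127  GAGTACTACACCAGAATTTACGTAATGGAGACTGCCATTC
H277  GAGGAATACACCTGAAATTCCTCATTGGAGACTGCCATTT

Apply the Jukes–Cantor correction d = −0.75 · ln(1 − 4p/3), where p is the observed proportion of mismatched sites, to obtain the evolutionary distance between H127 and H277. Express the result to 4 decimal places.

Mismatches occur at site 4 (T/G), site 6 (C/A), site 13 (A/T), site 17 (T/A), site 20 (A/C), site 22 (G/T), site 23 (T/C), site 25 (A/T), site 40 (C/T).
p = 9/40 = 0.225000.
d = −0.75 · ln(1 − (4/3)·0.225000) = −0.75 · ln(0.700000) = −0.75 · (-0.356675) = 0.2675.

0.2675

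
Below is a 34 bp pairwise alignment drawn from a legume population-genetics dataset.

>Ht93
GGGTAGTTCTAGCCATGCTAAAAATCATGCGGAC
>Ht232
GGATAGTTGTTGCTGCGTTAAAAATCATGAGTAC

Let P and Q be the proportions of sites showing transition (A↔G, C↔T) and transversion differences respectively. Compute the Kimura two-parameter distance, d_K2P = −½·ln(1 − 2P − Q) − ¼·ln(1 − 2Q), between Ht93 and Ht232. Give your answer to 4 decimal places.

0.3324

The sequences differ at positions 3 (G/A, transition), 9 (C/G, transversion), 11 (A/T, transversion), 14 (C/T, transition), 15 (A/G, transition), 16 (T/C, transition), 18 (C/T, transition), 30 (C/A, transversion), 32 (G/T, transversion).
Of the 9 differences, 5 transitions and 4 transversions over 34 sites: P = 5/34 = 0.147059, Q = 4/34 = 0.117647.
d = −0.5·ln(0.588235) − 0.25·ln(0.764706) = −0.5·(-0.530629) − 0.25·(-0.268264) = 0.3324.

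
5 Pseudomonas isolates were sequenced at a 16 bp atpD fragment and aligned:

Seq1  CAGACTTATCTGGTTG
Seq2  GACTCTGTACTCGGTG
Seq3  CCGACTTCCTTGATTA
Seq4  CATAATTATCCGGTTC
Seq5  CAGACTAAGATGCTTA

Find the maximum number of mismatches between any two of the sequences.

12

Pairwise Hamming distances:
  Seq1 vs Seq2: 8
  Seq1 vs Seq3: 6
  Seq1 vs Seq4: 4
  Seq1 vs Seq5: 5
  Seq2 vs Seq3: 12
  Seq2 vs Seq4: 11
  Seq2 vs Seq5: 11
  Seq3 vs Seq4: 9
  Seq3 vs Seq5: 6
  Seq4 vs Seq5: 8
The largest is 12, between Seq2 and Seq3.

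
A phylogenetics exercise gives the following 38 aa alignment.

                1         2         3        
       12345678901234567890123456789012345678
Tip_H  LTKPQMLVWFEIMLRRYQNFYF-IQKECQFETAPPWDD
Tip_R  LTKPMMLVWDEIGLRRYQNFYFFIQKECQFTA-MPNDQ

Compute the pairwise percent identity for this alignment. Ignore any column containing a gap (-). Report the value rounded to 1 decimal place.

Excluding the 2 gap columns leaves 36 comparable sites.
Mismatches occur at site 5 (Q↔M), site 10 (F↔D), site 13 (M↔G), site 31 (E↔T), site 32 (T↔A), site 34 (P↔M), site 36 (W↔N), site 38 (D↔Q).
28 of the 36 comparable sites match, so the percent identity is 28/36 × 100 = 77.8%.

77.8%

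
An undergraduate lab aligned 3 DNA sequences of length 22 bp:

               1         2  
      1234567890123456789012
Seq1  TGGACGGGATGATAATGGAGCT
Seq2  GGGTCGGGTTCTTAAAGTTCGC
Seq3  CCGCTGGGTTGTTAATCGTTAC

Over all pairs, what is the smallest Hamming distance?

Pairwise Hamming distances:
  Seq1 vs Seq2: 11
  Seq1 vs Seq3: 11
  Seq2 vs Seq3: 10
The smallest is 10, between Seq2 and Seq3.

10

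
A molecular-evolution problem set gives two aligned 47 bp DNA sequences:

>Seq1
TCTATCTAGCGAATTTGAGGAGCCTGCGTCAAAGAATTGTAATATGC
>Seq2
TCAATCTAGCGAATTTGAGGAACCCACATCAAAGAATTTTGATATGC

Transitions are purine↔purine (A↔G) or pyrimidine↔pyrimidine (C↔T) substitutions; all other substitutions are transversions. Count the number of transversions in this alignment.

2

The sequences differ at positions 3 (T/A, transversion), 22 (G/A, transition), 25 (T/C, transition), 26 (G/A, transition), 28 (G/A, transition), 39 (G/T, transversion), 41 (A/G, transition).
Of the 7 differences, 5 transitions and 2 transversions, so the answer is 2.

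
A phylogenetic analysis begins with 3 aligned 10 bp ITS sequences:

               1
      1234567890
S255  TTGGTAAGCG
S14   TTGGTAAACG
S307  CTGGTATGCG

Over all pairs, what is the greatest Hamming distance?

3

Pairwise Hamming distances:
  S255 vs S14: 1
  S255 vs S307: 2
  S14 vs S307: 3
The largest is 3, between S14 and S307.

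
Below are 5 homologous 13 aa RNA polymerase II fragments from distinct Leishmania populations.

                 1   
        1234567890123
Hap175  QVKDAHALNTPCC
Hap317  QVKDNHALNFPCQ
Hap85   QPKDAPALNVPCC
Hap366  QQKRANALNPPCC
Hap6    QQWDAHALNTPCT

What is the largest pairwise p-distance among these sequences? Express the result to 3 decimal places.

0.462

Pairwise Hamming distances:
  Hap175 vs Hap317: 3
  Hap175 vs Hap85: 3
  Hap175 vs Hap366: 4
  Hap175 vs Hap6: 3
  Hap317 vs Hap85: 5
  Hap317 vs Hap366: 6
  Hap317 vs Hap6: 5
  Hap85 vs Hap366: 4
  Hap85 vs Hap6: 5
  Hap366 vs Hap6: 5
The largest is 6 mismatches, between Hap317 and Hap366; p = 6/13 = 0.462.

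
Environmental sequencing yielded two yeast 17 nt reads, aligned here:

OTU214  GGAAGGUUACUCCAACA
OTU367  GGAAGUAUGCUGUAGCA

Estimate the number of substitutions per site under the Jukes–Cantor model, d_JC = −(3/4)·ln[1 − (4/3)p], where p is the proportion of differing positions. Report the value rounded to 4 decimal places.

0.4770

Differing sites — 6:G/U; 7:U/A; 9:A/G; 12:C/G; 13:C/U; 15:A/G.
p = 6/17 = 0.352941.
d = −0.75 · ln(1 − (4/3)·0.352941) = −0.75 · ln(0.529412) = −0.75 · (-0.635988) = 0.4770.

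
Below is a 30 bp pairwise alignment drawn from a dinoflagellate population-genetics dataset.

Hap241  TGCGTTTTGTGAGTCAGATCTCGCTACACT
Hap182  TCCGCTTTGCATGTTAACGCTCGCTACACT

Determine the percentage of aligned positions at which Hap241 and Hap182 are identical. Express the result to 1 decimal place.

70.0%

Differing sites — 2:G/C; 5:T/C; 10:T/C; 11:G/A; 12:A/T; 15:C/T; 17:G/A; 18:A/C; 19:T/G.
21 of the 30 sites match, so the percent identity is 21/30 × 100 = 70.0%.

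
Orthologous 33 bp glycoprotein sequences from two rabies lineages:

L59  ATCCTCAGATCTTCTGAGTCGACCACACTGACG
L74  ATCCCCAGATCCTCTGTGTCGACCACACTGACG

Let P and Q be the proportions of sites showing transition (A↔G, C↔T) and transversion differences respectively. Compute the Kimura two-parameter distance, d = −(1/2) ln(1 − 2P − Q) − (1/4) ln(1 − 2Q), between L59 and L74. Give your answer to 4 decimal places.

Differing sites — 5:T/C (Ti); 12:T/C (Ti); 17:A/T (Tv).
Of the 3 differences, 2 transitions and 1 transversion over 33 sites: P = 2/33 = 0.060606, Q = 1/33 = 0.030303.
d = −0.5·ln(0.848485) − 0.25·ln(0.939394) = −0.5·(-0.164303) − 0.25·(-0.062520) = 0.0978.

0.0978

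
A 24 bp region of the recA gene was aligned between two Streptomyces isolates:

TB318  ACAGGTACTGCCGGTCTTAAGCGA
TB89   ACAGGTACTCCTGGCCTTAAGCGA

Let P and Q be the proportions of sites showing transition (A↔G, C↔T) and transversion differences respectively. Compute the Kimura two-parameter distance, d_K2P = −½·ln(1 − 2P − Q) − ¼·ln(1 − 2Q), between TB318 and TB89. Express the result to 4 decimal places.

The sequences differ at positions 10 (G/C, transversion), 12 (C/T, transition), 15 (T/C, transition).
Of the 3 differences, 2 transitions and 1 transversion over 24 sites: P = 2/24 = 0.083333, Q = 1/24 = 0.041667.
d = −0.5·ln(0.791667) − 0.25·ln(0.916666) = −0.5·(-0.233614) − 0.25·(-0.087012) = 0.1386.

0.1386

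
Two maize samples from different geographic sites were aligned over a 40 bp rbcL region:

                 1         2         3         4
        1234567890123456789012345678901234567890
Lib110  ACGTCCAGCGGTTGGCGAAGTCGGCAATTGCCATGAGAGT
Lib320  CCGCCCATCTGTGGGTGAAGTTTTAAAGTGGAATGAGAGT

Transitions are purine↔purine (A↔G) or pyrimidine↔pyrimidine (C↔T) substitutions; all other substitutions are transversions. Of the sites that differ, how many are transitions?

Mismatches occur at site 1 (A↔C, transversion), site 4 (T↔C, transition), site 8 (G↔T, transversion), site 10 (G↔T, transversion), site 13 (T↔G, transversion), site 16 (C↔T, transition), site 22 (C↔T, transition), site 23 (G↔T, transversion), site 24 (G↔T, transversion), site 25 (C↔A, transversion), site 28 (T↔G, transversion), site 31 (C↔G, transversion), site 32 (C↔A, transversion).
Of the 13 differences, 3 transitions and 10 transversions, so the answer is 3.

3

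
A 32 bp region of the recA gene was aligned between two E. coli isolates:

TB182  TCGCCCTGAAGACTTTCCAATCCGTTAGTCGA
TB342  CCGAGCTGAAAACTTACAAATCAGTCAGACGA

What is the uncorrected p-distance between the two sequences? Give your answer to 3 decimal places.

Mismatches occur at site 1 (T/C), site 4 (C/A), site 5 (C/G), site 11 (G/A), site 16 (T/A), site 18 (C/A), site 23 (C/A), site 26 (T/C), site 29 (T/A).
There are 9 differences over 32 sites, so p = 9/32 = 0.281.

0.281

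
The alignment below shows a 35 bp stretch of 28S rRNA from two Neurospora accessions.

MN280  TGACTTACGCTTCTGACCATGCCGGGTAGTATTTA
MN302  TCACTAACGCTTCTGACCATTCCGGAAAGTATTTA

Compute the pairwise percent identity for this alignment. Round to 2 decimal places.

85.71%

Differing sites — 2:G/C; 6:T/A; 21:G/T; 26:G/A; 27:T/A.
30 of the 35 sites match, so the percent identity is 30/35 × 100 = 85.71%.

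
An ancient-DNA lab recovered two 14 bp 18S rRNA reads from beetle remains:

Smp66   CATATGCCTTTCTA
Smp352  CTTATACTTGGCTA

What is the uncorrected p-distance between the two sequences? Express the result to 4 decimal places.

0.3571

The sequences differ at positions 2 (A/T), 6 (G/A), 8 (C/T), 10 (T/G), 11 (T/G).
There are 5 differences over 14 sites, so p = 5/14 = 0.3571.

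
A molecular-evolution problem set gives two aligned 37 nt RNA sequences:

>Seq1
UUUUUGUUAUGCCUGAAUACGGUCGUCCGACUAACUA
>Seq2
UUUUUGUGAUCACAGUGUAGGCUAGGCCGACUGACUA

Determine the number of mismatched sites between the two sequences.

The sequences differ at positions 8 (U/G), 11 (G/C), 12 (C/A), 14 (U/A), 16 (A/U), 17 (A/G), 20 (C/G), 22 (G/C), 24 (C/A), 26 (U/G), 33 (A/G).
That gives 11 mismatches out of 37 aligned sites, so the Hamming distance is 11.

11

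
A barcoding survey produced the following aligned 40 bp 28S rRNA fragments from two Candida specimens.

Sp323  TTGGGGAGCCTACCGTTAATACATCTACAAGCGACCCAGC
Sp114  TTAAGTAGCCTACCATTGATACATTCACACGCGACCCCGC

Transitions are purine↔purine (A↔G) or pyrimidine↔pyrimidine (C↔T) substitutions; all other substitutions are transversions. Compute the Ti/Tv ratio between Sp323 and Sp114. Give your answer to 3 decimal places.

2.000

Mismatches occur at site 3 (G→A, transition), site 4 (G→A, transition), site 6 (G→T, transversion), site 15 (G→A, transition), site 18 (A→G, transition), site 25 (C→T, transition), site 26 (T→C, transition), site 30 (A→C, transversion), site 38 (A→C, transversion).
Of the 9 differences, 6 transitions and 3 transversions, so Ti/Tv = 6/3 = 2.000.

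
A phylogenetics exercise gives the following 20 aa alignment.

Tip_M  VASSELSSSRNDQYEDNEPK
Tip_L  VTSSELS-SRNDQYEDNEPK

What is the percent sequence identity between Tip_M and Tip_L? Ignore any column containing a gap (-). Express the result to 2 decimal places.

Excluding the 1 gap column leaves 19 comparable sites.
Differing sites — 2:A/T.
18 of the 19 comparable sites match, so the percent identity is 18/19 × 100 = 94.74%.

94.74%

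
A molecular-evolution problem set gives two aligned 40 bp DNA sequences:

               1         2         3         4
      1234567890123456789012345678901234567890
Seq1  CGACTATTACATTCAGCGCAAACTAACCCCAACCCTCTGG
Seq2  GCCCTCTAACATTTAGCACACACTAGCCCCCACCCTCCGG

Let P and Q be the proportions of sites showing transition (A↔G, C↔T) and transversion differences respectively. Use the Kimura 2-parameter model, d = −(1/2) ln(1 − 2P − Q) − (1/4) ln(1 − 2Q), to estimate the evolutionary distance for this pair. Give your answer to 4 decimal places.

0.3427

Differing sites — 1:C/G (Tv); 2:G/C (Tv); 3:A/C (Tv); 6:A/C (Tv); 8:T/A (Tv); 14:C/T (Ti); 18:G/A (Ti); 21:A/C (Tv); 26:A/G (Ti); 31:A/C (Tv); 38:T/C (Ti).
Of the 11 differences, 4 transitions and 7 transversions over 40 sites: P = 4/40 = 0.100000, Q = 7/40 = 0.175000.
d = −0.5·ln(0.625000) − 0.25·ln(0.650000) = −0.5·(-0.470004) − 0.25·(-0.430783) = 0.3427.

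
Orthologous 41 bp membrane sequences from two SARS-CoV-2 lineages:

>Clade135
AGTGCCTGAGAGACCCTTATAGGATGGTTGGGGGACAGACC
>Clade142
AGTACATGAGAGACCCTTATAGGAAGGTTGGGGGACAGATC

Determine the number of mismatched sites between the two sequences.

Differing sites — 4:G/A; 6:C/A; 25:T/A; 40:C/T.
That gives 4 mismatches out of 41 aligned sites, so the Hamming distance is 4.

4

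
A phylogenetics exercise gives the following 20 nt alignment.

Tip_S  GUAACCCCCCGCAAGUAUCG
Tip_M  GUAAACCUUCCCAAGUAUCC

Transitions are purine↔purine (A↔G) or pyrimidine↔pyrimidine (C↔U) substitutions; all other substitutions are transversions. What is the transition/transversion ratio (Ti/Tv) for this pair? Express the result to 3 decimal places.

0.667

The sequences differ at positions 5 (C/A, transversion), 8 (C/U, transition), 9 (C/U, transition), 11 (G/C, transversion), 20 (G/C, transversion).
Of the 5 differences, 2 transitions and 3 transversions, so Ti/Tv = 2/3 = 0.667.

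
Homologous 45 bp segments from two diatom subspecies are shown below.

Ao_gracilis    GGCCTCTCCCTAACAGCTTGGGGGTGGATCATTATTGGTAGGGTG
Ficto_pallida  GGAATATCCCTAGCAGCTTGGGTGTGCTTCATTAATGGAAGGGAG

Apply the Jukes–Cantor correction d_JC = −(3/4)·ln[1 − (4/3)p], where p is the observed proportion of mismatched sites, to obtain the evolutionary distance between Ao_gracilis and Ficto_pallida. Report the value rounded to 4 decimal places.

0.2635

Differing sites — 3:C/A; 4:C/A; 6:C/A; 13:A/G; 23:G/T; 27:G/C; 28:A/T; 35:T/A; 39:T/A; 44:T/A.
p = 10/45 = 0.222222.
d = −0.75 · ln(1 − (4/3)·0.222222) = −0.75 · ln(0.703704) = −0.75 · (-0.351397) = 0.2635.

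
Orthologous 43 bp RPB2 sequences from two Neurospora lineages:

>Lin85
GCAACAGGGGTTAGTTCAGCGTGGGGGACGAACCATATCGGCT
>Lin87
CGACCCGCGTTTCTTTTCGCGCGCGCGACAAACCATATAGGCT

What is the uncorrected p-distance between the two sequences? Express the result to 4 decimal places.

Mismatches occur at site 1 (G→C), site 2 (C→G), site 4 (A→C), site 6 (A→C), site 8 (G→C), site 10 (G→T), site 13 (A→C), site 14 (G→T), site 17 (C→T), site 18 (A→C), site 22 (T→C), site 24 (G→C), site 26 (G→C), site 30 (G→A), site 39 (C→A).
There are 15 differences over 43 sites, so p = 15/43 = 0.3488.

0.3488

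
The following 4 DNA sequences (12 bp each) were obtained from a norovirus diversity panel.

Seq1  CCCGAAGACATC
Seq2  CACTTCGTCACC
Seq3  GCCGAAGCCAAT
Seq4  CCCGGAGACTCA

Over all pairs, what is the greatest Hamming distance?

Pairwise Hamming distances:
  Seq1 vs Seq2: 6
  Seq1 vs Seq3: 4
  Seq1 vs Seq4: 4
  Seq2 vs Seq3: 8
  Seq2 vs Seq4: 7
  Seq3 vs Seq4: 6
The largest is 8, between Seq2 and Seq3.

8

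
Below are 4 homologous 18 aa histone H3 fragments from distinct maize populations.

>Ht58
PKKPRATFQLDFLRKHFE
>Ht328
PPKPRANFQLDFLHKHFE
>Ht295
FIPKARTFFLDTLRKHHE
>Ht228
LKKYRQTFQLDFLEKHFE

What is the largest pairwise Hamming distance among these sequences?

11

Pairwise Hamming distances:
  Ht58 vs Ht328: 3
  Ht58 vs Ht295: 9
  Ht58 vs Ht228: 4
  Ht328 vs Ht295: 11
  Ht328 vs Ht228: 6
  Ht295 vs Ht228: 10
The largest is 11, between Ht328 and Ht295.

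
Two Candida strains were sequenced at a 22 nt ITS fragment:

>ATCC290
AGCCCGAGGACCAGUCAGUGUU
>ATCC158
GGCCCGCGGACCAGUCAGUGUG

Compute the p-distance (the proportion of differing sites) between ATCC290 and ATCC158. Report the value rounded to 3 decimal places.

0.136

Differing sites — 1:A/G; 7:A/C; 22:U/G.
There are 3 differences over 22 sites, so p = 3/22 = 0.136.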